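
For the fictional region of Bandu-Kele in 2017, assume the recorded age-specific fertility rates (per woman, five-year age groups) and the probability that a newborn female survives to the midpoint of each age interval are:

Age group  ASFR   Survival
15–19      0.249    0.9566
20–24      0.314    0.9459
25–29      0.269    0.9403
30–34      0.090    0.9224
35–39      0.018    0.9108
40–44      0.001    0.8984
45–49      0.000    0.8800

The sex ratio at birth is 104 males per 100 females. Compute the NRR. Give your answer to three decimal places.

2.178

Proportion female at birth = 100 / (100 + 104) = 0.49020.
Survival-weighted fertility by age (5·fₓ·Sₓ):
  15–19: 5 × 0.249 × 0.9566 = 1.19097
  20–24: 5 × 0.314 × 0.9459 = 1.48506
  25–29: 5 × 0.269 × 0.9403 = 1.26470
  30–34: 5 × 0.090 × 0.9224 = 0.41508
  35–39: 5 × 0.018 × 0.9108 = 0.08197
  40–44: 5 × 0.001 × 0.8984 = 0.00449
  45–49: 5 × 0.000 × 0.8800 = 0.00000
Sum = 4.44227
NRR = 0.49020 × 4.44227 = 2.17760
With NRR above 1 the population is above replacement fertility.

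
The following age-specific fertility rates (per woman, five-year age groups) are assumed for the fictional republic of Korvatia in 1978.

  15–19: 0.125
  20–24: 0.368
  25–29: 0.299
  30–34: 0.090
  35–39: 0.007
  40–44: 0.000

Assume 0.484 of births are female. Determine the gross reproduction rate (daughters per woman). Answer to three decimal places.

Proportion female at birth = 0.484.
Sum of ASFRs = 0.125 + 0.368 + 0.299 + 0.090 + 0.007 + 0.000 = 0.889
TFR = 5 × 0.889 = 4.445
GRR = 0.484 × 4.445 = 2.15138

2.151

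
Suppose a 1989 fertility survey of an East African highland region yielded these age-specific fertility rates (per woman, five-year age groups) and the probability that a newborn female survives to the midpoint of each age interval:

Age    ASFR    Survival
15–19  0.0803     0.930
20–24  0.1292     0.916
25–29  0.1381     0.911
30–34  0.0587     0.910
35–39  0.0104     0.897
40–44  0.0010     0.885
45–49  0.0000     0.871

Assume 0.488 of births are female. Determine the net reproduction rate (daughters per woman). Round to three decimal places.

Proportion female at birth = 0.488.
Each age group contributes 5 × ASFR × survival:
  15–19: 5 × 0.0803 × 0.930 = 0.37340
  20–24: 5 × 0.1292 × 0.916 = 0.59174
  25–29: 5 × 0.1381 × 0.911 = 0.62905
  30–34: 5 × 0.0587 × 0.910 = 0.26709
  35–39: 5 × 0.0104 × 0.897 = 0.04664
  40–44: 5 × 0.0010 × 0.885 = 0.00443
  45–49: 5 × 0.0000 × 0.871 = 0.00000
Sum = 1.91235
NRR = 0.488 × 1.91235 = 0.93323

0.933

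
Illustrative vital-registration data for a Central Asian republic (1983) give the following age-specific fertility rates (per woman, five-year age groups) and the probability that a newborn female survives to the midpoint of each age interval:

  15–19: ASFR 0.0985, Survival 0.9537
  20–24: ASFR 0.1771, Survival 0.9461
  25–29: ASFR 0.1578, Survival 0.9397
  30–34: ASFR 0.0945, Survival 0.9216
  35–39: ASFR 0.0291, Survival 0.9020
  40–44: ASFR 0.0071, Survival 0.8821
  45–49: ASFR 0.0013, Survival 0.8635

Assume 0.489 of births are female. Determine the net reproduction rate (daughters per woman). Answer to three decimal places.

1.297

Proportion female at birth = 0.489.
Survival-weighted fertility by age (5·fₓ·Sₓ):
  15–19: 5 × 0.0985 × 0.9537 = 0.46970
  20–24: 5 × 0.1771 × 0.9461 = 0.83777
  25–29: 5 × 0.1578 × 0.9397 = 0.74142
  30–34: 5 × 0.0945 × 0.9216 = 0.43546
  35–39: 5 × 0.0291 × 0.9020 = 0.13124
  40–44: 5 × 0.0071 × 0.8821 = 0.03131
  45–49: 5 × 0.0013 × 0.8635 = 0.00561
Sum = 2.65251
NRR = 0.489 × 2.65251 = 1.29708
An NRR exceeding 1 indicates intrinsic growth under these rates.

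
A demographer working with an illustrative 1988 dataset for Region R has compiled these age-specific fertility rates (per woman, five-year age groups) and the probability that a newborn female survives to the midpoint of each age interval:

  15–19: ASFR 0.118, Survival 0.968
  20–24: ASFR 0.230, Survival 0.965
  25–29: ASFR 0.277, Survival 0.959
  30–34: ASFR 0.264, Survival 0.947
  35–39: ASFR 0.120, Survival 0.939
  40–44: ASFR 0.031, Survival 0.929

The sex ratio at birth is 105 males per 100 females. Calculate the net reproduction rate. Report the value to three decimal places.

2.423

Proportion female at birth = 100 / (100 + 105) = 0.48780.
Per-age-group product (5 × ASFR × survival probability):
  15–19: 5 × 0.118 × 0.968 = 0.57112
  20–24: 5 × 0.230 × 0.965 = 1.10975
  25–29: 5 × 0.277 × 0.959 = 1.32822
  30–34: 5 × 0.264 × 0.947 = 1.25004
  35–39: 5 × 0.120 × 0.939 = 0.56340
  40–44: 5 × 0.031 × 0.929 = 0.14400
Sum = 4.96653
NRR = 0.48780 × 4.96653 = 2.42267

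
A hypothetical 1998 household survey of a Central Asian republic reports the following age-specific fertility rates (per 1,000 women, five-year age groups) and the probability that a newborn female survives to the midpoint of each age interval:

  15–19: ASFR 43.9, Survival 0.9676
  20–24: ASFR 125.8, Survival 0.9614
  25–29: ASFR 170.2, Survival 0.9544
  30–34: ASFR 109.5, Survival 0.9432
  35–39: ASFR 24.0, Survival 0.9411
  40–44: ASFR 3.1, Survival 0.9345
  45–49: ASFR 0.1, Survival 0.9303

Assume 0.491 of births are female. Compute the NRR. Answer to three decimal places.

1.116

Proportion female at birth = 0.491.
Survival-weighted fertility by age (5·fₓ·Sₓ):
  15–19: 5 × 43.9/1000 × 0.9676 = 0.21239
  20–24: 5 × 125.8/1000 × 0.9614 = 0.60472
  25–29: 5 × 170.2/1000 × 0.9544 = 0.81219
  30–34: 5 × 109.5/1000 × 0.9432 = 0.51640
  35–39: 5 × 24.0/1000 × 0.9411 = 0.11293
  40–44: 5 × 3.1/1000 × 0.9345 = 0.01448
  45–49: 5 × 0.1/1000 × 0.9303 = 0.00047
Sum = 2.27358
NRR = 0.491 × 2.27358 = 1.11633
An NRR exceeding 1 indicates intrinsic growth under these rates.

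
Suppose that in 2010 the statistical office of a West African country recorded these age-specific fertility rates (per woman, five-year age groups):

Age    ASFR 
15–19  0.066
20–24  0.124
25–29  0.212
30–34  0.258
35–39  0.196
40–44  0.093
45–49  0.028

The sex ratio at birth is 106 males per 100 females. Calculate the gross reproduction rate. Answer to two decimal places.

2.37

Proportion female at birth = 100 / (100 + 106) = 0.48544.
Sum of ASFRs = 0.066 + 0.124 + 0.212 + 0.258 + 0.196 + 0.093 + 0.028 = 0.977
TFR = 5 × 0.977 = 4.885
GRR = 0.48544 × 4.885 = 2.37137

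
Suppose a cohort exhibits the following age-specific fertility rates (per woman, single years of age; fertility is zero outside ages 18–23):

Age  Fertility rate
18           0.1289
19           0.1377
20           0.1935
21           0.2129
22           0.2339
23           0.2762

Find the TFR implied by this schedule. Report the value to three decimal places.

1.183

Sum of ASFRs = 0.1289 + 0.1377 + 0.1935 + 0.2129 + 0.2339 + 0.2762 = 1.1831
TFR = 1.1831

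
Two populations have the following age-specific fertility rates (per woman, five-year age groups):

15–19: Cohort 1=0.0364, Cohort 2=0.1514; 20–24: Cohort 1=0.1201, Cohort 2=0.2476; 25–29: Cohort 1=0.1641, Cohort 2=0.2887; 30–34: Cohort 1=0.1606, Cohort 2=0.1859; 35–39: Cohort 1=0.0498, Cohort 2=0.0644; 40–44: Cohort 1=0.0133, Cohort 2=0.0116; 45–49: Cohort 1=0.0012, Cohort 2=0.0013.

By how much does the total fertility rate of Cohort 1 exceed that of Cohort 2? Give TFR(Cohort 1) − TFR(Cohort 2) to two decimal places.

-2.03

Cohort 1:
  Sum of ASFRs = 0.0364 + 0.1201 + 0.1641 + 0.1606 + 0.0498 + 0.0133 + 0.0012 = 0.5455
  TFR = 5 × 0.5455 = 2.7275
Cohort 2:
  Sum of ASFRs = 0.1514 + 0.2476 + 0.2887 + 0.1859 + 0.0644 + 0.0116 + 0.0013 = 0.9509
  TFR = 5 × 0.9509 = 4.7545
Difference = 2.7275 − 4.7545 = -2.027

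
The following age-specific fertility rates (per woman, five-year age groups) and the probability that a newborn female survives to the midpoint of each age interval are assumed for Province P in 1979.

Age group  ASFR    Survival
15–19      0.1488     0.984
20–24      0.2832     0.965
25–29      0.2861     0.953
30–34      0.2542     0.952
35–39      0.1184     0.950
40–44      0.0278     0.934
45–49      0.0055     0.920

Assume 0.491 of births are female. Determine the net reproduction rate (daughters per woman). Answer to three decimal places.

Proportion female at birth = 0.491.
Survival-weighted fertility by age (5·fₓ·Sₓ):
  15–19: 5 × 0.1488 × 0.984 = 0.73210
  20–24: 5 × 0.2832 × 0.965 = 1.36644
  25–29: 5 × 0.2861 × 0.953 = 1.36327
  30–34: 5 × 0.2542 × 0.952 = 1.20999
  35–39: 5 × 0.1184 × 0.950 = 0.56240
  40–44: 5 × 0.0278 × 0.934 = 0.12983
  45–49: 5 × 0.0055 × 0.920 = 0.02530
Sum = 5.38933
NRR = 0.491 × 5.38933 = 2.64616
With NRR above 1 the population is above replacement fertility.

2.646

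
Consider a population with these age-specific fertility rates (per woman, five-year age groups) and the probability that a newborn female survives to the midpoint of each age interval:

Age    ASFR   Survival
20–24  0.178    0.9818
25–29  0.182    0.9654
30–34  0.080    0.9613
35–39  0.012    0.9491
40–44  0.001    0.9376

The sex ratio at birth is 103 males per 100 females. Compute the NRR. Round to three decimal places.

Proportion female at birth = 100 / (100 + 103) = 0.49261.
Survival-weighted fertility by age (5·fₓ·Sₓ):
  20–24: 5 × 0.178 × 0.9818 = 0.87380
  25–29: 5 × 0.182 × 0.9654 = 0.87851
  30–34: 5 × 0.080 × 0.9613 = 0.38452
  35–39: 5 × 0.012 × 0.9491 = 0.05695
  40–44: 5 × 0.001 × 0.9376 = 0.00469
Sum = 2.19847
NRR = 0.49261 × 2.19847 = 1.08299

1.083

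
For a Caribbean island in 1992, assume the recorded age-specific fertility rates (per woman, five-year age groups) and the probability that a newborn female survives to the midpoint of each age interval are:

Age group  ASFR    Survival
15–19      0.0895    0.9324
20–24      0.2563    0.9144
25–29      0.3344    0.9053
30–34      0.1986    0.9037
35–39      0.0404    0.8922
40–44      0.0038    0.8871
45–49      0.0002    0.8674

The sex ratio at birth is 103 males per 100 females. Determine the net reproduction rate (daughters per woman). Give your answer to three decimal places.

Proportion female at birth = 100 / (100 + 103) = 0.49261.
Survival-weighted fertility by age (5·fₓ·Sₓ):
  15–19: 5 × 0.0895 × 0.9324 = 0.41725
  20–24: 5 × 0.2563 × 0.9144 = 1.17180
  25–29: 5 × 0.3344 × 0.9053 = 1.51366
  30–34: 5 × 0.1986 × 0.9037 = 0.89737
  35–39: 5 × 0.0404 × 0.8922 = 0.18022
  40–44: 5 × 0.0038 × 0.8871 = 0.01685
  45–49: 5 × 0.0002 × 0.8674 = 0.00087
Sum = 4.19802
NRR = 0.49261 × 4.19802 = 2.06799
NRR > 1, so each generation more than replaces itself.

2.068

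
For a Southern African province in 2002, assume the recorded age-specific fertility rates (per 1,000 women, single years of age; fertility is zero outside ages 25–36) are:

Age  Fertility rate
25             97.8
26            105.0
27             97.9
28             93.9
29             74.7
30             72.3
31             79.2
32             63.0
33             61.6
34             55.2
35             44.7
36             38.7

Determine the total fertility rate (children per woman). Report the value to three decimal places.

Sum of ASFRs = 97.8 + 105.0 + 97.9 + 93.9 + 74.7 + 72.3 + 79.2 + 63.0 + 61.6 + 55.2 + 44.7 + 38.7 = 884.0
TFR = 884.0 / 1000 = 0.884

0.884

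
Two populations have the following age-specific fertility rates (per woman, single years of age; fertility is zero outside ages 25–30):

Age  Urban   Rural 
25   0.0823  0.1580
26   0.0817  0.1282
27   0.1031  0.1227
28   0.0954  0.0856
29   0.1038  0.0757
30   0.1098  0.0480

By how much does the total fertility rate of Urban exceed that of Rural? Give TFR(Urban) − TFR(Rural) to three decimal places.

-0.042

Urban:
  Sum of ASFRs = 0.0823 + 0.0817 + 0.1031 + 0.0954 + 0.1038 + 0.1098 = 0.5761
  TFR = 0.5761
Rural:
  Sum of ASFRs = 0.1580 + 0.1282 + 0.1227 + 0.0856 + 0.0757 + 0.0480 = 0.6182
  TFR = 0.6182
Difference = 0.5761 − 0.6182 = -0.0421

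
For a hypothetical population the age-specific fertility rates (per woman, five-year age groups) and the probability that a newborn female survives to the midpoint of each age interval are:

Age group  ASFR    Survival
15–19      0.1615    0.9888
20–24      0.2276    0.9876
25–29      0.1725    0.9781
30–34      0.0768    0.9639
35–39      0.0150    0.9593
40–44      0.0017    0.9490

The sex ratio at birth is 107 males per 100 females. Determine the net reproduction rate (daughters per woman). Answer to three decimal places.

Proportion female at birth = 100 / (100 + 107) = 0.48309.
Each age group contributes 5 × ASFR × survival:
  15–19: 5 × 0.1615 × 0.9888 = 0.79846
  20–24: 5 × 0.2276 × 0.9876 = 1.12389
  25–29: 5 × 0.1725 × 0.9781 = 0.84361
  30–34: 5 × 0.0768 × 0.9639 = 0.37014
  35–39: 5 × 0.0150 × 0.9593 = 0.07195
  40–44: 5 × 0.0017 × 0.9490 = 0.00807
Sum = 3.21612
NRR = 0.48309 × 3.21612 = 1.55368

1.554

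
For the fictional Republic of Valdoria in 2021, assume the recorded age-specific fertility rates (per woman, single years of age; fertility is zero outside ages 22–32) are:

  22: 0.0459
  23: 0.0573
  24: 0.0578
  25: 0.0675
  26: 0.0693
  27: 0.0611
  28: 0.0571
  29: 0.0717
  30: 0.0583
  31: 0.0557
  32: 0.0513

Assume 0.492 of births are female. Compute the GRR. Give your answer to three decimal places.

0.321

Proportion female at birth = 0.492.
Sum of ASFRs = 0.0459 + 0.0573 + 0.0578 + 0.0675 + 0.0693 + 0.0611 + 0.0571 + 0.0717 + 0.0583 + 0.0557 + 0.0513 = 0.6530
TFR = 0.653
GRR = 0.492 × 0.653 = 0.32128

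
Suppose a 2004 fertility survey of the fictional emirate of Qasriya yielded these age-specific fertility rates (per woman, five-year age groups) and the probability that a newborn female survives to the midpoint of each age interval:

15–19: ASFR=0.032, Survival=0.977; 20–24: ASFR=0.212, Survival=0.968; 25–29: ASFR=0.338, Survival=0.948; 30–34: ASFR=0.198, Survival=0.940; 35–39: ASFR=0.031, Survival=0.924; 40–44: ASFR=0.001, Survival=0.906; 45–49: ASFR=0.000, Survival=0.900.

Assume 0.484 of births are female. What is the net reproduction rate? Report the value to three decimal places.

Proportion female at birth = 0.484.
Per-age-group product (5 × ASFR × survival probability):
  15–19: 5 × 0.032 × 0.977 = 0.15632
  20–24: 5 × 0.212 × 0.968 = 1.02608
  25–29: 5 × 0.338 × 0.948 = 1.60212
  30–34: 5 × 0.198 × 0.940 = 0.93060
  35–39: 5 × 0.031 × 0.924 = 0.14322
  40–44: 5 × 0.001 × 0.906 = 0.00453
  45–49: 5 × 0.000 × 0.900 = 0.00000
Sum = 3.86287
NRR = 0.484 × 3.86287 = 1.86963

1.870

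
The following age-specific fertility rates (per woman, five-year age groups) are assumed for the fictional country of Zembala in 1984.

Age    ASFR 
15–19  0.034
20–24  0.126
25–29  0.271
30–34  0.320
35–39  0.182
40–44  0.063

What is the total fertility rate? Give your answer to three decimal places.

4.980

Sum of ASFRs = 0.034 + 0.126 + 0.271 + 0.320 + 0.182 + 0.063 = 0.996
TFR = 5 × 0.996 = 4.98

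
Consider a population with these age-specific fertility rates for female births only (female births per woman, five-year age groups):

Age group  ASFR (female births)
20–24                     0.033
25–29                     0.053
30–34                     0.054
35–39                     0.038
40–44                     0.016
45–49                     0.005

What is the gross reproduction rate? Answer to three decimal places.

0.995

Sum of female ASFRs = 0.033 + 0.053 + 0.054 + 0.038 + 0.016 + 0.005 = 0.199
GRR = 5 × 0.199 = 0.995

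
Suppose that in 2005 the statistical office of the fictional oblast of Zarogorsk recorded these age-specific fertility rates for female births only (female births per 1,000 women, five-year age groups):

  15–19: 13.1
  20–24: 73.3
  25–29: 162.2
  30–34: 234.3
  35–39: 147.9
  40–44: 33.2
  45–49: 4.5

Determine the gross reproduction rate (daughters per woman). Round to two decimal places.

Sum of female ASFRs = 13.1 + 73.3 + 162.2 + 234.3 + 147.9 + 33.2 + 4.5 = 668.5
GRR = 5 × 668.5 / 1000 = 3.3425

3.34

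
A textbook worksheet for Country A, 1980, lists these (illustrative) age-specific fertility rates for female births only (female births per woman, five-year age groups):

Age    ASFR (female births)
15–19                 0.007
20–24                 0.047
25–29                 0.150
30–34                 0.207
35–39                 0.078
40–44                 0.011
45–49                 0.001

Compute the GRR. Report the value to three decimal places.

Sum of female ASFRs = 0.007 + 0.047 + 0.150 + 0.207 + 0.078 + 0.011 + 0.001 = 0.501
GRR = 5 × 0.501 = 2.505

2.505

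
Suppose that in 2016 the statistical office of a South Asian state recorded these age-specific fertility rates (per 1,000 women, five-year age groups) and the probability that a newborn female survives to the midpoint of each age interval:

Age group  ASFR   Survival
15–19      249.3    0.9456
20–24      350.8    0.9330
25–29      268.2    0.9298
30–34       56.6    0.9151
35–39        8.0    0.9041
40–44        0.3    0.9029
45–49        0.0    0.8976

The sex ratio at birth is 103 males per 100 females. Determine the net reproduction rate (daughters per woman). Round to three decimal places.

2.147

Proportion female at birth = 100 / (100 + 103) = 0.49261.
Weighting each age-specific rate by interval width and survival:
  15–19: 5 × 249.3/1000 × 0.9456 = 1.17869
  20–24: 5 × 350.8/1000 × 0.9330 = 1.63648
  25–29: 5 × 268.2/1000 × 0.9298 = 1.24686
  30–34: 5 × 56.6/1000 × 0.9151 = 0.25897
  35–39: 5 × 8.0/1000 × 0.9041 = 0.03616
  40–44: 5 × 0.3/1000 × 0.9029 = 0.00135
  45–49: 5 × 0.0/1000 × 0.8976 = 0.00000
Sum = 4.35851
NRR = 0.49261 × 4.35851 = 2.14705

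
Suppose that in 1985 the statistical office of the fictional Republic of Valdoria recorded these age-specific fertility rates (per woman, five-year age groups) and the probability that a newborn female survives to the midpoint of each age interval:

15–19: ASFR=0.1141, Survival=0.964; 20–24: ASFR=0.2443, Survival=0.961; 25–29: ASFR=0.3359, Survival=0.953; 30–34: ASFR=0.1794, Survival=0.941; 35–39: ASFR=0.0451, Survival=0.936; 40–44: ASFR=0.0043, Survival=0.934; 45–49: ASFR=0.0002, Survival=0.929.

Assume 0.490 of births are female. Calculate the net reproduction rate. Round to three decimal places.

2.156

Proportion female at birth = 0.490.
Survival-weighted fertility by age (5·fₓ·Sₓ):
  15–19: 5 × 0.1141 × 0.964 = 0.54996
  20–24: 5 × 0.2443 × 0.961 = 1.17386
  25–29: 5 × 0.3359 × 0.953 = 1.60056
  30–34: 5 × 0.1794 × 0.941 = 0.84408
  35–39: 5 × 0.0451 × 0.936 = 0.21107
  40–44: 5 × 0.0043 × 0.934 = 0.02008
  45–49: 5 × 0.0002 × 0.929 = 0.00093
Sum = 4.40054
NRR = 0.490 × 4.40054 = 2.15626
With NRR above 1 the population is above replacement fertility.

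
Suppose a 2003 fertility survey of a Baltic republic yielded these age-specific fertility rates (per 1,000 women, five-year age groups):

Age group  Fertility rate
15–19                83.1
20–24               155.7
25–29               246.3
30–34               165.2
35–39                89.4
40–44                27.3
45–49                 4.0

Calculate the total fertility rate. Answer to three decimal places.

Sum of ASFRs = 83.1 + 155.7 + 246.3 + 165.2 + 89.4 + 27.3 + 4.0 = 771.0
TFR = 5 × 771.0 / 1000 = 3.855

3.855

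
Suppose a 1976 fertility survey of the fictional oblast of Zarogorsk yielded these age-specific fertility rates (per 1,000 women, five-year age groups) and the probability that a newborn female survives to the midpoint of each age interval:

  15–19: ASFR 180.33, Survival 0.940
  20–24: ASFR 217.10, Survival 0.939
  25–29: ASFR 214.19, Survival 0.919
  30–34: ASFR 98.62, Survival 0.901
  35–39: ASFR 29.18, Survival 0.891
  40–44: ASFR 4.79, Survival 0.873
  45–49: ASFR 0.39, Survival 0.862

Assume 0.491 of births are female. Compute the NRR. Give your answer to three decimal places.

Proportion female at birth = 0.491.
Survival-weighted fertility by age (5·fₓ·Sₓ):
  15–19: 5 × 180.33/1000 × 0.940 = 0.84755
  20–24: 5 × 217.10/1000 × 0.939 = 1.01928
  25–29: 5 × 214.19/1000 × 0.919 = 0.98420
  30–34: 5 × 98.62/1000 × 0.901 = 0.44428
  35–39: 5 × 29.18/1000 × 0.891 = 0.13000
  40–44: 5 × 4.79/1000 × 0.873 = 0.02091
  45–49: 5 × 0.39/1000 × 0.862 = 0.00168
Sum = 3.44790
NRR = 0.491 × 3.44790 = 1.69292

1.693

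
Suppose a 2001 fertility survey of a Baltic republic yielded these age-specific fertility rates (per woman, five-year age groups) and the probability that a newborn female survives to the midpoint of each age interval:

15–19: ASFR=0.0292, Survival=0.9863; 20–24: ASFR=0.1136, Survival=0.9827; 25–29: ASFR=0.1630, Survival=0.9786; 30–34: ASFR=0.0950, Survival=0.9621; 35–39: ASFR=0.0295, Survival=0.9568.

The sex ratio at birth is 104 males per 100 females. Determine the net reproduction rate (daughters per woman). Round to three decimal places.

Proportion female at birth = 100 / (100 + 104) = 0.49020.
Survival-weighted fertility by age (5·fₓ·Sₓ):
  15–19: 5 × 0.0292 × 0.9863 = 0.14400
  20–24: 5 × 0.1136 × 0.9827 = 0.55817
  25–29: 5 × 0.1630 × 0.9786 = 0.79756
  30–34: 5 × 0.0950 × 0.9621 = 0.45700
  35–39: 5 × 0.0295 × 0.9568 = 0.14113
Sum = 2.09786
NRR = 0.49020 × 2.09786 = 1.02837
An NRR exceeding 1 indicates intrinsic growth under these rates.

1.028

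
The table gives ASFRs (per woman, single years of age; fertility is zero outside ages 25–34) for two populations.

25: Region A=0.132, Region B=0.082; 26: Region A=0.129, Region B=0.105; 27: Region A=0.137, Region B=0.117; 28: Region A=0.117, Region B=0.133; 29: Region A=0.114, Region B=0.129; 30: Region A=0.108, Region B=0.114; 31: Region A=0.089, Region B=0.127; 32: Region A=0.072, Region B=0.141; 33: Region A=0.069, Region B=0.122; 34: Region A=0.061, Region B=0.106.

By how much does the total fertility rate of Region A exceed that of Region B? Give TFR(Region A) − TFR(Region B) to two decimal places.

Region A:
  Sum of ASFRs = 0.132 + 0.129 + 0.137 + 0.117 + 0.114 + 0.108 + 0.089 + 0.072 + 0.069 + 0.061 = 1.028
  TFR = 1.028
Region B:
  Sum of ASFRs = 0.082 + 0.105 + 0.117 + 0.133 + 0.129 + 0.114 + 0.127 + 0.141 + 0.122 + 0.106 = 1.176
  TFR = 1.176
Difference = 1.028 − 1.176 = -0.148

-0.15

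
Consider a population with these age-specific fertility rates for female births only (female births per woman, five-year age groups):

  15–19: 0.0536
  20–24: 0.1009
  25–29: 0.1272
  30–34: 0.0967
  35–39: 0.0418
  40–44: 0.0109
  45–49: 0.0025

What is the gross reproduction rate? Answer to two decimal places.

Sum of female ASFRs = 0.0536 + 0.1009 + 0.1272 + 0.0967 + 0.0418 + 0.0109 + 0.0025 = 0.4336
GRR = 5 × 0.4336 = 2.168

2.17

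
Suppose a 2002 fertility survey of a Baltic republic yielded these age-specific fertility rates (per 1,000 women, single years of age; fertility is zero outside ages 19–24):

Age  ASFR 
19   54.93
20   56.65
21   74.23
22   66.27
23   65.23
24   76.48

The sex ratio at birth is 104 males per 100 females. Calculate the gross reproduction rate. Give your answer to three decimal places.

0.193

Proportion female at birth = 100 / (100 + 104) = 0.49020.
Sum of ASFRs = 54.93 + 56.65 + 74.23 + 66.27 + 65.23 + 76.48 = 393.79
TFR = 393.79 / 1000 = 0.39379
GRR = 0.49020 × 0.39379 = 0.19304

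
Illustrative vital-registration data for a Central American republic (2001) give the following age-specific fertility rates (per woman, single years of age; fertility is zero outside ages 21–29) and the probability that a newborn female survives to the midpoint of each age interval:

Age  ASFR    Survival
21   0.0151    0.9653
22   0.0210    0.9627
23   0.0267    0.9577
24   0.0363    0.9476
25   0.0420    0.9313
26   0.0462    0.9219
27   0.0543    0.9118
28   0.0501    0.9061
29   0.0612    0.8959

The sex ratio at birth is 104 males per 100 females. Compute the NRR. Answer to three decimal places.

0.160

Proportion female at birth = 100 / (100 + 104) = 0.49020.
Each age group contributes 1 × ASFR × survival:
  21: 1 × 0.0151 × 0.9653 = 0.01458
  22: 1 × 0.0210 × 0.9627 = 0.02022
  23: 1 × 0.0267 × 0.9577 = 0.02557
  24: 1 × 0.0363 × 0.9476 = 0.03440
  25: 1 × 0.0420 × 0.9313 = 0.03911
  26: 1 × 0.0462 × 0.9219 = 0.04259
  27: 1 × 0.0543 × 0.9118 = 0.04951
  28: 1 × 0.0501 × 0.9061 = 0.04540
  29: 1 × 0.0612 × 0.8959 = 0.05483
Sum = 0.32621
NRR = 0.49020 × 0.32621 = 0.15991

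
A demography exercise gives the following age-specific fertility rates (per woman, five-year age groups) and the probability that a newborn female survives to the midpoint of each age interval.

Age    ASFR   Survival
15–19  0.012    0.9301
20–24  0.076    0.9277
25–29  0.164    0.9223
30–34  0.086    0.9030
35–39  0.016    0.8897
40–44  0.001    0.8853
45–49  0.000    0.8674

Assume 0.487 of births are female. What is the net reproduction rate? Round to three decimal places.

0.793

Proportion female at birth = 0.487.
Each age group contributes 5 × ASFR × survival:
  15–19: 5 × 0.012 × 0.9301 = 0.05581
  20–24: 5 × 0.076 × 0.9277 = 0.35253
  25–29: 5 × 0.164 × 0.9223 = 0.75629
  30–34: 5 × 0.086 × 0.9030 = 0.38829
  35–39: 5 × 0.016 × 0.8897 = 0.07118
  40–44: 5 × 0.001 × 0.8853 = 0.00443
  45–49: 5 × 0.000 × 0.8674 = 0.00000
Sum = 1.62853
NRR = 0.487 × 1.62853 = 0.79309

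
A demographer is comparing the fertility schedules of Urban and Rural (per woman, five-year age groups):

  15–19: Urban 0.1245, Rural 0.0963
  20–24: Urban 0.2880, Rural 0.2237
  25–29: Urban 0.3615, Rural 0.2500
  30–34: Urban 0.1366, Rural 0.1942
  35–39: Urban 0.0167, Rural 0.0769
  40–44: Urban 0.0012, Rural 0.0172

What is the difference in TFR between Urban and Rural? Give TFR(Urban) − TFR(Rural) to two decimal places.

Urban:
  Sum of ASFRs = 0.1245 + 0.2880 + 0.3615 + 0.1366 + 0.0167 + 0.0012 = 0.9285
  TFR = 5 × 0.9285 = 4.6425
Rural:
  Sum of ASFRs = 0.0963 + 0.2237 + 0.2500 + 0.1942 + 0.0769 + 0.0172 = 0.8583
  TFR = 5 × 0.8583 = 4.2915
Difference = 4.6425 − 4.2915 = 0.351

0.35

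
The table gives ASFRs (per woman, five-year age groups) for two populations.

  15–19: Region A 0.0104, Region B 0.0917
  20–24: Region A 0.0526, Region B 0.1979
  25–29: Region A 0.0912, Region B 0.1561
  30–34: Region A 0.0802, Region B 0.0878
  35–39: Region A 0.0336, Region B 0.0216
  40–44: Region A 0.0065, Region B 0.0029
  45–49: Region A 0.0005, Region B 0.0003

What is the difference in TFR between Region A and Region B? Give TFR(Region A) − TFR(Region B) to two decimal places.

-1.42

Region A:
  Sum of ASFRs = 0.0104 + 0.0526 + 0.0912 + 0.0802 + 0.0336 + 0.0065 + 0.0005 = 0.2750
  TFR = 5 × 0.2750 = 1.375
Region B:
  Sum of ASFRs = 0.0917 + 0.1979 + 0.1561 + 0.0878 + 0.0216 + 0.0029 + 0.0003 = 0.5583
  TFR = 5 × 0.5583 = 2.7915
Difference = 1.375 − 2.7915 = -1.4165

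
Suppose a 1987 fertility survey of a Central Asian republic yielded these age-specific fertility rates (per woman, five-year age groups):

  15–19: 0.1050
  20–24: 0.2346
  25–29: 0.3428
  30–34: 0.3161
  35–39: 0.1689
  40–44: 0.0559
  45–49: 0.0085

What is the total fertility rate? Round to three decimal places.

6.159

Sum of ASFRs = 0.1050 + 0.2346 + 0.3428 + 0.3161 + 0.1689 + 0.0559 + 0.0085 = 1.2318
TFR = 5 × 1.2318 = 6.159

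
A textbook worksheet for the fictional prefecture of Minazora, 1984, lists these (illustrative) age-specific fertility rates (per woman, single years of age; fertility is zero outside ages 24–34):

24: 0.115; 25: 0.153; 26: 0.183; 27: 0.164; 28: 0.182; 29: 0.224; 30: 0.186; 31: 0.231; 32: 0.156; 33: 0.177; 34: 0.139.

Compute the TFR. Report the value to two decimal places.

Sum of ASFRs = 0.115 + 0.153 + 0.183 + 0.164 + 0.182 + 0.224 + 0.186 + 0.231 + 0.156 + 0.177 + 0.139 = 1.910
TFR = 1.91

1.91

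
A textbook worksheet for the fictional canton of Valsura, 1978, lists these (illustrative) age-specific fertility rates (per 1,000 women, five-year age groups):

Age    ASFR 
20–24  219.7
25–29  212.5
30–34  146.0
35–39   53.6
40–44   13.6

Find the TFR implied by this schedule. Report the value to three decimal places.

3.227

Sum of ASFRs = 219.7 + 212.5 + 146.0 + 53.6 + 13.6 = 645.4
TFR = 5 × 645.4 / 1000 = 3.227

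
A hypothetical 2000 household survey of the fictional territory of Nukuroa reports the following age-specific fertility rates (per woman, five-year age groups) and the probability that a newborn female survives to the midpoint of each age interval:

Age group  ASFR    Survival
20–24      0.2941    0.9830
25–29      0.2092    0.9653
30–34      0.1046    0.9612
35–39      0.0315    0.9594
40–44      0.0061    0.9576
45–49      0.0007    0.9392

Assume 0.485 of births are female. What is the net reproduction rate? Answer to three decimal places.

1.524

Proportion female at birth = 0.485.
Per-age-group product (5 × ASFR × survival probability):
  20–24: 5 × 0.2941 × 0.9830 = 1.44550
  25–29: 5 × 0.2092 × 0.9653 = 1.00970
  30–34: 5 × 0.1046 × 0.9612 = 0.50271
  35–39: 5 × 0.0315 × 0.9594 = 0.15111
  40–44: 5 × 0.0061 × 0.9576 = 0.02921
  45–49: 5 × 0.0007 × 0.9392 = 0.00329
Sum = 3.14152
NRR = 0.485 × 3.14152 = 1.52364
NRR > 1, so each generation more than replaces itself.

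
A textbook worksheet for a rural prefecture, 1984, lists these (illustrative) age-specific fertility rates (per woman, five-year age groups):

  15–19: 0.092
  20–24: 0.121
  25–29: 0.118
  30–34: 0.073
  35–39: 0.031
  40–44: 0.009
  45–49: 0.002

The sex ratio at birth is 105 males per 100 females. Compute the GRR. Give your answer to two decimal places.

1.09

Proportion female at birth = 100 / (100 + 105) = 0.48780.
Sum of ASFRs = 0.092 + 0.121 + 0.118 + 0.073 + 0.031 + 0.009 + 0.002 = 0.446
TFR = 5 × 0.446 = 2.23
GRR = 0.48780 × 2.23 = 1.08779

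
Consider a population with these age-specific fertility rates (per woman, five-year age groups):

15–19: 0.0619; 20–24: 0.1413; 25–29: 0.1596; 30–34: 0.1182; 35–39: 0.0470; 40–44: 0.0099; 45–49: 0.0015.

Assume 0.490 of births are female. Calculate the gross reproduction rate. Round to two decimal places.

Proportion female at birth = 0.490.
Sum of ASFRs = 0.0619 + 0.1413 + 0.1596 + 0.1182 + 0.0470 + 0.0099 + 0.0015 = 0.5394
TFR = 5 × 0.5394 = 2.697
GRR = 0.490 × 2.697 = 1.32153

1.32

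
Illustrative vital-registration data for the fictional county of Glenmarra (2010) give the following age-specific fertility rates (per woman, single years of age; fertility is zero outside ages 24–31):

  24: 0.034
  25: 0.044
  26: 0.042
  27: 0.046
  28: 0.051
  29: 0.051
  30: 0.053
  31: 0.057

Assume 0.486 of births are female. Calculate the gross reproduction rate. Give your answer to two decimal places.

Proportion female at birth = 0.486.
Sum of ASFRs = 0.034 + 0.044 + 0.042 + 0.046 + 0.051 + 0.051 + 0.053 + 0.057 = 0.378
TFR = 0.378
GRR = 0.486 × 0.378 = 0.18371

0.18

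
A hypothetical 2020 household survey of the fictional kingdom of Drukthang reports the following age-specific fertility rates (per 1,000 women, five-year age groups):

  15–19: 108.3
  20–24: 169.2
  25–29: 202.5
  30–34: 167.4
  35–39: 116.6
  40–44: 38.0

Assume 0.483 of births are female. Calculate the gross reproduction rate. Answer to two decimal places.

1.94

Proportion female at birth = 0.483.
Sum of ASFRs = 108.3 + 169.2 + 202.5 + 167.4 + 116.6 + 38.0 = 802.0
TFR = 5 × 802.0 / 1000 = 4.01
GRR = 0.483 × 4.01 = 1.93683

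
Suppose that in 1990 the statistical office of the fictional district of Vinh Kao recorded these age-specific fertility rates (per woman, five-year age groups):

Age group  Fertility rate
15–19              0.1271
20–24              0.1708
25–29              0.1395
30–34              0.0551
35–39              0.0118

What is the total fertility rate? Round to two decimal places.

Sum of ASFRs = 0.1271 + 0.1708 + 0.1395 + 0.0551 + 0.0118 = 0.5043
TFR = 5 × 0.5043 = 2.5215

2.52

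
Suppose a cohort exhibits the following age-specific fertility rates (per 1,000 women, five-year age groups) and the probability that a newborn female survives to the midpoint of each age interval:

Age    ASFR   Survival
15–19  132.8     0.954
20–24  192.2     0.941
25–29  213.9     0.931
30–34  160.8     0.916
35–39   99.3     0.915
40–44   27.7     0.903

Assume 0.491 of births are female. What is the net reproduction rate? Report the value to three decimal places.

1.890

Proportion female at birth = 0.491.
Survival-weighted fertility by age (5·fₓ·Sₓ):
  15–19: 5 × 132.8/1000 × 0.954 = 0.63346
  20–24: 5 × 192.2/1000 × 0.941 = 0.90430
  25–29: 5 × 213.9/1000 × 0.931 = 0.99570
  30–34: 5 × 160.8/1000 × 0.916 = 0.73646
  35–39: 5 × 99.3/1000 × 0.915 = 0.45430
  40–44: 5 × 27.7/1000 × 0.903 = 0.12507
Sum = 3.84929
NRR = 0.491 × 3.84929 = 1.89000
An NRR exceeding 1 indicates intrinsic growth under these rates.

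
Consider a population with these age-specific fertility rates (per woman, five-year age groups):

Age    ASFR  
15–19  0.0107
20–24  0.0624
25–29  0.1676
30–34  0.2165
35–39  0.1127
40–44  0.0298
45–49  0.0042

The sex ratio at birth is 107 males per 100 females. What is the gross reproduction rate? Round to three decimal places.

1.459

Proportion female at birth = 100 / (100 + 107) = 0.48309.
Sum of ASFRs = 0.0107 + 0.0624 + 0.1676 + 0.2165 + 0.1127 + 0.0298 + 0.0042 = 0.6039
TFR = 5 × 0.6039 = 3.0195
GRR = 0.48309 × 3.0195 = 1.45869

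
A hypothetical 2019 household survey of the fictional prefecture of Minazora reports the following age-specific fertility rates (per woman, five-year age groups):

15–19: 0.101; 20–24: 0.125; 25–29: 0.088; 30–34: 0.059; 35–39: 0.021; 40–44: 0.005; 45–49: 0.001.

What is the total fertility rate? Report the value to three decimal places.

Sum of ASFRs = 0.101 + 0.125 + 0.088 + 0.059 + 0.021 + 0.005 + 0.001 = 0.400
TFR = 5 × 0.400 = 2

2.000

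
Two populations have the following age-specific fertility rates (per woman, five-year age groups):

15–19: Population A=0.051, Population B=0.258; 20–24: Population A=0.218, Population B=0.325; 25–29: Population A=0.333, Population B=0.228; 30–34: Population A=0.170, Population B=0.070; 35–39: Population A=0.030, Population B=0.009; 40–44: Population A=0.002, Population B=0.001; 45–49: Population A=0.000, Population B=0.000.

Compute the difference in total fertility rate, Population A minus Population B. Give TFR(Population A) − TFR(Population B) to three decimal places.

Population A:
  Sum of ASFRs = 0.051 + 0.218 + 0.333 + 0.170 + 0.030 + 0.002 + 0.000 = 0.804
  TFR = 5 × 0.804 = 4.02
Population B:
  Sum of ASFRs = 0.258 + 0.325 + 0.228 + 0.070 + 0.009 + 0.001 + 0.000 = 0.891
  TFR = 5 × 0.891 = 4.455
Difference = 4.02 − 4.455 = -0.435

-0.435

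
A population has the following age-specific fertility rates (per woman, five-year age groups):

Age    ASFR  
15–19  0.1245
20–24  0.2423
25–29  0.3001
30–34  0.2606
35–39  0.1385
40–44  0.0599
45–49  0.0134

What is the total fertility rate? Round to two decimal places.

5.70

Sum of ASFRs = 0.1245 + 0.2423 + 0.3001 + 0.2606 + 0.1385 + 0.0599 + 0.0134 = 1.1393
TFR = 5 × 1.1393 = 5.6965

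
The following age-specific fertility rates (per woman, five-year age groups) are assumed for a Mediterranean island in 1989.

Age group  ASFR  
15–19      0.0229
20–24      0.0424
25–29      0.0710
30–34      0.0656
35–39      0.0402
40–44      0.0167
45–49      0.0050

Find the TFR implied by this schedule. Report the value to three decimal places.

Sum of ASFRs = 0.0229 + 0.0424 + 0.0710 + 0.0656 + 0.0402 + 0.0167 + 0.0050 = 0.2638
TFR = 5 × 0.2638 = 1.319

1.319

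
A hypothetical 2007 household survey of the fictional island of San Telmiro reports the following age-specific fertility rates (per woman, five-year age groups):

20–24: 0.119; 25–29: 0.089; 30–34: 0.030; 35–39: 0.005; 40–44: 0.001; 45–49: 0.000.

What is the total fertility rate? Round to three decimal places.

1.220

Sum of ASFRs = 0.119 + 0.089 + 0.030 + 0.005 + 0.001 + 0.000 = 0.244
TFR = 5 × 0.244 = 1.22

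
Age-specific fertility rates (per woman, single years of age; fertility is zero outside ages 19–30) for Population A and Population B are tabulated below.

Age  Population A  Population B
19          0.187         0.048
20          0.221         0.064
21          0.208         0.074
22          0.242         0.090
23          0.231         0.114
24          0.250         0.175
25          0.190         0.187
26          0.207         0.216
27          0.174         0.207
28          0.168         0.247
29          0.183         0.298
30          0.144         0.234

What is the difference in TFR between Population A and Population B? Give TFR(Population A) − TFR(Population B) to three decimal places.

0.451

Population A:
  Sum of ASFRs = 0.187 + 0.221 + 0.208 + 0.242 + 0.231 + 0.250 + 0.190 + 0.207 + 0.174 + 0.168 + 0.183 + 0.144 = 2.405
  TFR = 2.405
Population B:
  Sum of ASFRs = 0.048 + 0.064 + 0.074 + 0.090 + 0.114 + 0.175 + 0.187 + 0.216 + 0.207 + 0.247 + 0.298 + 0.234 = 1.954
  TFR = 1.954
Difference = 2.405 − 1.954 = 0.451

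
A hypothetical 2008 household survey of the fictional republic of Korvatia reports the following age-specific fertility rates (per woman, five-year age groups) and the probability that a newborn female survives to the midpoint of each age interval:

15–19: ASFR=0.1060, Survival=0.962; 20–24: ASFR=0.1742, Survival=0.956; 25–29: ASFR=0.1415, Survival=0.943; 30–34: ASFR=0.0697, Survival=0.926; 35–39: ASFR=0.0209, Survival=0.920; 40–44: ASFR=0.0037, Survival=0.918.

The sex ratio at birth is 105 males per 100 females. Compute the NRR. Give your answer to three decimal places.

Proportion female at birth = 100 / (100 + 105) = 0.48780.
Survival-weighted fertility by age (5·fₓ·Sₓ):
  15–19: 5 × 0.1060 × 0.962 = 0.50986
  20–24: 5 × 0.1742 × 0.956 = 0.83268
  25–29: 5 × 0.1415 × 0.943 = 0.66717
  30–34: 5 × 0.0697 × 0.926 = 0.32271
  35–39: 5 × 0.0209 × 0.920 = 0.09614
  40–44: 5 × 0.0037 × 0.918 = 0.01698
Sum = 2.44554
NRR = 0.48780 × 2.44554 = 1.19293

1.193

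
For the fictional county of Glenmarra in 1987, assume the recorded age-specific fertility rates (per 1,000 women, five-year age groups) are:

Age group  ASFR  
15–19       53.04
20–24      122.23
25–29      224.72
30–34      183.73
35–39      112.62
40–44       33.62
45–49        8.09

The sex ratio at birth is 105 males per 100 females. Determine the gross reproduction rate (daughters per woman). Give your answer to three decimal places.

1.800

Proportion female at birth = 100 / (100 + 105) = 0.48780.
Sum of ASFRs = 53.04 + 122.23 + 224.72 + 183.73 + 112.62 + 33.62 + 8.09 = 738.05
TFR = 5 × 738.05 / 1000 = 3.69025
GRR = 0.48780 × 3.69025 = 1.80010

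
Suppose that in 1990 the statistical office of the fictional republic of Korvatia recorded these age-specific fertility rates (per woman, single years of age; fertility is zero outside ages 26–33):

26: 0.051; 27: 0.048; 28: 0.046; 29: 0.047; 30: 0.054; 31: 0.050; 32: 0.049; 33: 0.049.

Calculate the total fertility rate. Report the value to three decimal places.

Sum of ASFRs = 0.051 + 0.048 + 0.046 + 0.047 + 0.054 + 0.050 + 0.049 + 0.049 = 0.394
TFR = 0.394

0.394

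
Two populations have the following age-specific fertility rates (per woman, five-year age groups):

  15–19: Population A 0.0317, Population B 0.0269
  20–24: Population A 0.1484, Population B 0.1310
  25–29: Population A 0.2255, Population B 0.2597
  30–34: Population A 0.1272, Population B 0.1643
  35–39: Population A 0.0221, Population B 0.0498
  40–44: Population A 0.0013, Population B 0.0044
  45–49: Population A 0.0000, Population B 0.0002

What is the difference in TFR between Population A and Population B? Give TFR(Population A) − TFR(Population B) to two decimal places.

Population A:
  Sum of ASFRs = 0.0317 + 0.1484 + 0.2255 + 0.1272 + 0.0221 + 0.0013 + 0.0000 = 0.5562
  TFR = 5 × 0.5562 = 2.781
Population B:
  Sum of ASFRs = 0.0269 + 0.1310 + 0.2597 + 0.1643 + 0.0498 + 0.0044 + 0.0002 = 0.6363
  TFR = 5 × 0.6363 = 3.1815
Difference = 2.781 − 3.1815 = -0.4005

-0.40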